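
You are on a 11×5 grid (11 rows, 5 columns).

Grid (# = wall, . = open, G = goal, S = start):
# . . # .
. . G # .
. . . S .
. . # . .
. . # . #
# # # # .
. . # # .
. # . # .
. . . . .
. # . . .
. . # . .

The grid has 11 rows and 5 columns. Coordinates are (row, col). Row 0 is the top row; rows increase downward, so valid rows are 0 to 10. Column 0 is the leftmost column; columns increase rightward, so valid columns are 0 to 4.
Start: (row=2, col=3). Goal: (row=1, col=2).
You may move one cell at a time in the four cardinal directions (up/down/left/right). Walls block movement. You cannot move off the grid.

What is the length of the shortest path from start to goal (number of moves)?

BFS from (row=2, col=3) until reaching (row=1, col=2):
  Distance 0: (row=2, col=3)
  Distance 1: (row=2, col=2), (row=2, col=4), (row=3, col=3)
  Distance 2: (row=1, col=2), (row=1, col=4), (row=2, col=1), (row=3, col=4), (row=4, col=3)  <- goal reached here
One shortest path (2 moves): (row=2, col=3) -> (row=2, col=2) -> (row=1, col=2)

Answer: Shortest path length: 2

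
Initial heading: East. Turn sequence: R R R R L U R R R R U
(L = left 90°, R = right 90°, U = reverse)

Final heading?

Answer: Final heading: North

Derivation:
Start: East
  R (right (90° clockwise)) -> South
  R (right (90° clockwise)) -> West
  R (right (90° clockwise)) -> North
  R (right (90° clockwise)) -> East
  L (left (90° counter-clockwise)) -> North
  U (U-turn (180°)) -> South
  R (right (90° clockwise)) -> West
  R (right (90° clockwise)) -> North
  R (right (90° clockwise)) -> East
  R (right (90° clockwise)) -> South
  U (U-turn (180°)) -> North
Final: North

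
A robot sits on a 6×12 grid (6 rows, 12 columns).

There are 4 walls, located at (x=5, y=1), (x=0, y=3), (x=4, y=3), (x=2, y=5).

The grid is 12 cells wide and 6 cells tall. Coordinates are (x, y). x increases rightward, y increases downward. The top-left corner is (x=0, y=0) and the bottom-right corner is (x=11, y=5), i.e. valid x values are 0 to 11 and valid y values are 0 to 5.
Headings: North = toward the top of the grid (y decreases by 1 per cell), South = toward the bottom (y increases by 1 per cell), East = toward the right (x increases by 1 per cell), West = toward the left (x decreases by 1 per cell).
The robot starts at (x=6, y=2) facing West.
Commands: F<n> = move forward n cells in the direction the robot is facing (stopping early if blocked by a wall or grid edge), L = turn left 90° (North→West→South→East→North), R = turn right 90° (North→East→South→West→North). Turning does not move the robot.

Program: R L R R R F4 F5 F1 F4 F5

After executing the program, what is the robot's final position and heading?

Answer: Final position: (x=6, y=5), facing South

Derivation:
Start: (x=6, y=2), facing West
  R: turn right, now facing North
  L: turn left, now facing West
  R: turn right, now facing North
  R: turn right, now facing East
  R: turn right, now facing South
  F4: move forward 3/4 (blocked), now at (x=6, y=5)
  F5: move forward 0/5 (blocked), now at (x=6, y=5)
  F1: move forward 0/1 (blocked), now at (x=6, y=5)
  F4: move forward 0/4 (blocked), now at (x=6, y=5)
  F5: move forward 0/5 (blocked), now at (x=6, y=5)
Final: (x=6, y=5), facing South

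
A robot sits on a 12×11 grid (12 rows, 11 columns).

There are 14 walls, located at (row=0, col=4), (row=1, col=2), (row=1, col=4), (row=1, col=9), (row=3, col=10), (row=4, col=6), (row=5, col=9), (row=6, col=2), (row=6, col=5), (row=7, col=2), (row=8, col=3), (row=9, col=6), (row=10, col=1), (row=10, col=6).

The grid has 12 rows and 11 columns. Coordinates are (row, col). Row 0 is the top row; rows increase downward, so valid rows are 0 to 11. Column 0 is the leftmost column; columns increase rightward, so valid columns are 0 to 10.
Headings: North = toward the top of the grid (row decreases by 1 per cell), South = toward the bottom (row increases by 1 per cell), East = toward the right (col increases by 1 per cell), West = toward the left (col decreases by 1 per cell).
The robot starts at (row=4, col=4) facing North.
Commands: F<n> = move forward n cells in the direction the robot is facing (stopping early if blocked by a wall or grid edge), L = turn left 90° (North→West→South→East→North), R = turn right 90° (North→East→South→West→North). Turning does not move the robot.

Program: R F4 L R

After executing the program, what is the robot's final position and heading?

Answer: Final position: (row=4, col=5), facing East

Derivation:
Start: (row=4, col=4), facing North
  R: turn right, now facing East
  F4: move forward 1/4 (blocked), now at (row=4, col=5)
  L: turn left, now facing North
  R: turn right, now facing East
Final: (row=4, col=5), facing East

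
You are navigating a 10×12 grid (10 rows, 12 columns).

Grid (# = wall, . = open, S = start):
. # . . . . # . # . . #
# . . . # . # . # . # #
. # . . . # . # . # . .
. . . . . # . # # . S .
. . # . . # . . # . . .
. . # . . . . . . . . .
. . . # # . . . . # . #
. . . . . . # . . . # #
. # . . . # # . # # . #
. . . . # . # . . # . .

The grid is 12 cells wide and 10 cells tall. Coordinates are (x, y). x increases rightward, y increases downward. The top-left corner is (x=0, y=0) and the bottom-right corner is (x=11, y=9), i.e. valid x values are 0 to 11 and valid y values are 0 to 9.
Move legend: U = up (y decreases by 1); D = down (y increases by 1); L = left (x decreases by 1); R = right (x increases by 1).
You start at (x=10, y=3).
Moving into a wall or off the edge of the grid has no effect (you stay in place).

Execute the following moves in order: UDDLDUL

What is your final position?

Start: (x=10, y=3)
  U (up): (x=10, y=3) -> (x=10, y=2)
  D (down): (x=10, y=2) -> (x=10, y=3)
  D (down): (x=10, y=3) -> (x=10, y=4)
  L (left): (x=10, y=4) -> (x=9, y=4)
  D (down): (x=9, y=4) -> (x=9, y=5)
  U (up): (x=9, y=5) -> (x=9, y=4)
  L (left): blocked, stay at (x=9, y=4)
Final: (x=9, y=4)

Answer: Final position: (x=9, y=4)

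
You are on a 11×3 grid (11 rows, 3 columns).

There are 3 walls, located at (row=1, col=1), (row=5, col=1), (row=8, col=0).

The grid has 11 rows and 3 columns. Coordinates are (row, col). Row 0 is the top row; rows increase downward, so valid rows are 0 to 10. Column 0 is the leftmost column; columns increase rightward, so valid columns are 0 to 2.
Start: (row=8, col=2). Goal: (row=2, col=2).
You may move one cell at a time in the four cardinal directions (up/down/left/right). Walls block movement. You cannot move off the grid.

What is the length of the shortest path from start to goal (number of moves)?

Answer: Shortest path length: 6

Derivation:
BFS from (row=8, col=2) until reaching (row=2, col=2):
  Distance 0: (row=8, col=2)
  Distance 1: (row=7, col=2), (row=8, col=1), (row=9, col=2)
  Distance 2: (row=6, col=2), (row=7, col=1), (row=9, col=1), (row=10, col=2)
  Distance 3: (row=5, col=2), (row=6, col=1), (row=7, col=0), (row=9, col=0), (row=10, col=1)
  Distance 4: (row=4, col=2), (row=6, col=0), (row=10, col=0)
  Distance 5: (row=3, col=2), (row=4, col=1), (row=5, col=0)
  Distance 6: (row=2, col=2), (row=3, col=1), (row=4, col=0)  <- goal reached here
One shortest path (6 moves): (row=8, col=2) -> (row=7, col=2) -> (row=6, col=2) -> (row=5, col=2) -> (row=4, col=2) -> (row=3, col=2) -> (row=2, col=2)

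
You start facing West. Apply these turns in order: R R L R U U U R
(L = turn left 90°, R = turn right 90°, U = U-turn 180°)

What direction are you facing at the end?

Answer: Final heading: North

Derivation:
Start: West
  R (right (90° clockwise)) -> North
  R (right (90° clockwise)) -> East
  L (left (90° counter-clockwise)) -> North
  R (right (90° clockwise)) -> East
  U (U-turn (180°)) -> West
  U (U-turn (180°)) -> East
  U (U-turn (180°)) -> West
  R (right (90° clockwise)) -> North
Final: North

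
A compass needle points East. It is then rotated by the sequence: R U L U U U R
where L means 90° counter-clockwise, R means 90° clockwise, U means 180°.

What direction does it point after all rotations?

Start: East
  R (right (90° clockwise)) -> South
  U (U-turn (180°)) -> North
  L (left (90° counter-clockwise)) -> West
  U (U-turn (180°)) -> East
  U (U-turn (180°)) -> West
  U (U-turn (180°)) -> East
  R (right (90° clockwise)) -> South
Final: South

Answer: Final heading: South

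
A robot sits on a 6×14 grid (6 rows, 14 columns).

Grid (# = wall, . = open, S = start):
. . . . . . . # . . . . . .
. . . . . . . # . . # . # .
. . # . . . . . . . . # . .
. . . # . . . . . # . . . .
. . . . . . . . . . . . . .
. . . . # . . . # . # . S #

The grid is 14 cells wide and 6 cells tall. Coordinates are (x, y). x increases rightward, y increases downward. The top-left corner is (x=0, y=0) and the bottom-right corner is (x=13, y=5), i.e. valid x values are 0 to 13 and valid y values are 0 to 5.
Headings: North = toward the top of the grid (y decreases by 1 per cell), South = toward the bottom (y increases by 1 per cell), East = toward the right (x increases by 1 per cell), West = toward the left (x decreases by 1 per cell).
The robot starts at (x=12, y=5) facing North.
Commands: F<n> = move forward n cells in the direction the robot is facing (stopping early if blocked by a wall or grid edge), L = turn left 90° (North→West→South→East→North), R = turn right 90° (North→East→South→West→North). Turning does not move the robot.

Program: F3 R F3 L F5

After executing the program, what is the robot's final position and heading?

Answer: Final position: (x=13, y=0), facing North

Derivation:
Start: (x=12, y=5), facing North
  F3: move forward 3, now at (x=12, y=2)
  R: turn right, now facing East
  F3: move forward 1/3 (blocked), now at (x=13, y=2)
  L: turn left, now facing North
  F5: move forward 2/5 (blocked), now at (x=13, y=0)
Final: (x=13, y=0), facing North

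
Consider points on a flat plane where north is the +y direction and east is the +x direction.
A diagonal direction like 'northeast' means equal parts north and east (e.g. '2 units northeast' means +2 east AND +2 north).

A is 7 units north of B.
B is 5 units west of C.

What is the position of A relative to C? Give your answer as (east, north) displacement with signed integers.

Place C at the origin (east=0, north=0).
  B is 5 units west of C: delta (east=-5, north=+0); B at (east=-5, north=0).
  A is 7 units north of B: delta (east=+0, north=+7); A at (east=-5, north=7).
Therefore A relative to C: (east=-5, north=7).

Answer: A is at (east=-5, north=7) relative to C.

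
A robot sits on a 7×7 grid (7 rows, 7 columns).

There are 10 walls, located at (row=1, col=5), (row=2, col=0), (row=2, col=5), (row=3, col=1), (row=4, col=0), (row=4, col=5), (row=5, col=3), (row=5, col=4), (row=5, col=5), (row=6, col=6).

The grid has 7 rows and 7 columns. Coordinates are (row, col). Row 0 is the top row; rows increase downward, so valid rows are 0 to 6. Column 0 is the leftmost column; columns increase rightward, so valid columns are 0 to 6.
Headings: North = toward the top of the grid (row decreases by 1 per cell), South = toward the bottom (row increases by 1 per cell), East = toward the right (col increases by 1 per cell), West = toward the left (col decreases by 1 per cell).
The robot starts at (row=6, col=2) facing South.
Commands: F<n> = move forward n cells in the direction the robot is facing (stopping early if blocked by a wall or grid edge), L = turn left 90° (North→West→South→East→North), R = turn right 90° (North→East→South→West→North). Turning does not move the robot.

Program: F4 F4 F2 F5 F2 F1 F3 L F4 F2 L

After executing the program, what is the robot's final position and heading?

Answer: Final position: (row=6, col=5), facing North

Derivation:
Start: (row=6, col=2), facing South
  F4: move forward 0/4 (blocked), now at (row=6, col=2)
  F4: move forward 0/4 (blocked), now at (row=6, col=2)
  F2: move forward 0/2 (blocked), now at (row=6, col=2)
  F5: move forward 0/5 (blocked), now at (row=6, col=2)
  F2: move forward 0/2 (blocked), now at (row=6, col=2)
  F1: move forward 0/1 (blocked), now at (row=6, col=2)
  F3: move forward 0/3 (blocked), now at (row=6, col=2)
  L: turn left, now facing East
  F4: move forward 3/4 (blocked), now at (row=6, col=5)
  F2: move forward 0/2 (blocked), now at (row=6, col=5)
  L: turn left, now facing North
Final: (row=6, col=5), facing North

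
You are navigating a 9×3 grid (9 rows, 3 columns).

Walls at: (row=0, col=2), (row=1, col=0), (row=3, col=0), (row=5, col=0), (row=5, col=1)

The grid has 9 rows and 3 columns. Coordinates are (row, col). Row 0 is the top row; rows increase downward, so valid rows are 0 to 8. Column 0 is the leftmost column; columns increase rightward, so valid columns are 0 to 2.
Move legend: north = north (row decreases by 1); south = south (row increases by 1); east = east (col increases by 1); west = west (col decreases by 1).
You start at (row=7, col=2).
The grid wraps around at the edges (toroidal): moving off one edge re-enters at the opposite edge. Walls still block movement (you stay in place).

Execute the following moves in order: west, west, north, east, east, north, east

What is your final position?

Start: (row=7, col=2)
  west (west): (row=7, col=2) -> (row=7, col=1)
  west (west): (row=7, col=1) -> (row=7, col=0)
  north (north): (row=7, col=0) -> (row=6, col=0)
  east (east): (row=6, col=0) -> (row=6, col=1)
  east (east): (row=6, col=1) -> (row=6, col=2)
  north (north): (row=6, col=2) -> (row=5, col=2)
  east (east): blocked, stay at (row=5, col=2)
Final: (row=5, col=2)

Answer: Final position: (row=5, col=2)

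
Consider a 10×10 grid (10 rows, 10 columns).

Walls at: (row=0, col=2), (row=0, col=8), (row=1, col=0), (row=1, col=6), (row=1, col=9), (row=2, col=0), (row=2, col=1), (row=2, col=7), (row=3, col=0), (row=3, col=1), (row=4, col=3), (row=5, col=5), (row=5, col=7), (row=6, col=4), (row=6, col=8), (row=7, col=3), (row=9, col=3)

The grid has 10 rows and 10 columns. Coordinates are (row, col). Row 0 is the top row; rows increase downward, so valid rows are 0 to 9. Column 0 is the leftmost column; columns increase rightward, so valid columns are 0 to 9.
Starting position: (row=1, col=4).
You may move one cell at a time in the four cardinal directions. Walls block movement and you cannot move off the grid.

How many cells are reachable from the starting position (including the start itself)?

Answer: Reachable cells: 82

Derivation:
BFS flood-fill from (row=1, col=4):
  Distance 0: (row=1, col=4)
  Distance 1: (row=0, col=4), (row=1, col=3), (row=1, col=5), (row=2, col=4)
  Distance 2: (row=0, col=3), (row=0, col=5), (row=1, col=2), (row=2, col=3), (row=2, col=5), (row=3, col=4)
  Distance 3: (row=0, col=6), (row=1, col=1), (row=2, col=2), (row=2, col=6), (row=3, col=3), (row=3, col=5), (row=4, col=4)
  Distance 4: (row=0, col=1), (row=0, col=7), (row=3, col=2), (row=3, col=6), (row=4, col=5), (row=5, col=4)
  Distance 5: (row=0, col=0), (row=1, col=7), (row=3, col=7), (row=4, col=2), (row=4, col=6), (row=5, col=3)
  Distance 6: (row=1, col=8), (row=3, col=8), (row=4, col=1), (row=4, col=7), (row=5, col=2), (row=5, col=6), (row=6, col=3)
  Distance 7: (row=2, col=8), (row=3, col=9), (row=4, col=0), (row=4, col=8), (row=5, col=1), (row=6, col=2), (row=6, col=6)
  Distance 8: (row=2, col=9), (row=4, col=9), (row=5, col=0), (row=5, col=8), (row=6, col=1), (row=6, col=5), (row=6, col=7), (row=7, col=2), (row=7, col=6)
  Distance 9: (row=5, col=9), (row=6, col=0), (row=7, col=1), (row=7, col=5), (row=7, col=7), (row=8, col=2), (row=8, col=6)
  Distance 10: (row=6, col=9), (row=7, col=0), (row=7, col=4), (row=7, col=8), (row=8, col=1), (row=8, col=3), (row=8, col=5), (row=8, col=7), (row=9, col=2), (row=9, col=6)
  Distance 11: (row=7, col=9), (row=8, col=0), (row=8, col=4), (row=8, col=8), (row=9, col=1), (row=9, col=5), (row=9, col=7)
  Distance 12: (row=8, col=9), (row=9, col=0), (row=9, col=4), (row=9, col=8)
  Distance 13: (row=9, col=9)
Total reachable: 82 (grid has 83 open cells total)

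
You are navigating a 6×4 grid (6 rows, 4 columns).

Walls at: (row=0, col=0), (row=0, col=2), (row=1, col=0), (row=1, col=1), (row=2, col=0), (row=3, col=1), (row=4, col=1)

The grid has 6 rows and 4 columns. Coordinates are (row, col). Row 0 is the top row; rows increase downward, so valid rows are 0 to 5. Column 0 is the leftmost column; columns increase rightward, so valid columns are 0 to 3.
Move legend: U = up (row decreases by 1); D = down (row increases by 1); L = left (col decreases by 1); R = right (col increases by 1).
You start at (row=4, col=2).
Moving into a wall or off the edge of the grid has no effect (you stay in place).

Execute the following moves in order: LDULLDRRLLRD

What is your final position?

Start: (row=4, col=2)
  L (left): blocked, stay at (row=4, col=2)
  D (down): (row=4, col=2) -> (row=5, col=2)
  U (up): (row=5, col=2) -> (row=4, col=2)
  L (left): blocked, stay at (row=4, col=2)
  L (left): blocked, stay at (row=4, col=2)
  D (down): (row=4, col=2) -> (row=5, col=2)
  R (right): (row=5, col=2) -> (row=5, col=3)
  R (right): blocked, stay at (row=5, col=3)
  L (left): (row=5, col=3) -> (row=5, col=2)
  L (left): (row=5, col=2) -> (row=5, col=1)
  R (right): (row=5, col=1) -> (row=5, col=2)
  D (down): blocked, stay at (row=5, col=2)
Final: (row=5, col=2)

Answer: Final position: (row=5, col=2)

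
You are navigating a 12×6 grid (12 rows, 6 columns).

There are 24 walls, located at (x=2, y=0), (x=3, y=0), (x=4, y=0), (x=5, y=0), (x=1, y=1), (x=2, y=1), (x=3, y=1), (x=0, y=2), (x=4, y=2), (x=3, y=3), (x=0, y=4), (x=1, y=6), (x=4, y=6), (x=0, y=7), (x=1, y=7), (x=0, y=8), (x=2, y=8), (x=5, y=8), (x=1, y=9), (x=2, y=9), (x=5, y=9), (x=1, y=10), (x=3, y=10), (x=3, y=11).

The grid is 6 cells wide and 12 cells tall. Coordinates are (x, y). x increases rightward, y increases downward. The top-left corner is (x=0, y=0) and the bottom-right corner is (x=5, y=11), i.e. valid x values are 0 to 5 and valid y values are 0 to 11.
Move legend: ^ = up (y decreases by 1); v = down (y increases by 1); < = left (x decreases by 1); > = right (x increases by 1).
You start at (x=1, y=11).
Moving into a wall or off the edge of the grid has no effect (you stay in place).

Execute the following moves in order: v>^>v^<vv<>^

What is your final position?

Start: (x=1, y=11)
  v (down): blocked, stay at (x=1, y=11)
  > (right): (x=1, y=11) -> (x=2, y=11)
  ^ (up): (x=2, y=11) -> (x=2, y=10)
  > (right): blocked, stay at (x=2, y=10)
  v (down): (x=2, y=10) -> (x=2, y=11)
  ^ (up): (x=2, y=11) -> (x=2, y=10)
  < (left): blocked, stay at (x=2, y=10)
  v (down): (x=2, y=10) -> (x=2, y=11)
  v (down): blocked, stay at (x=2, y=11)
  < (left): (x=2, y=11) -> (x=1, y=11)
  > (right): (x=1, y=11) -> (x=2, y=11)
  ^ (up): (x=2, y=11) -> (x=2, y=10)
Final: (x=2, y=10)

Answer: Final position: (x=2, y=10)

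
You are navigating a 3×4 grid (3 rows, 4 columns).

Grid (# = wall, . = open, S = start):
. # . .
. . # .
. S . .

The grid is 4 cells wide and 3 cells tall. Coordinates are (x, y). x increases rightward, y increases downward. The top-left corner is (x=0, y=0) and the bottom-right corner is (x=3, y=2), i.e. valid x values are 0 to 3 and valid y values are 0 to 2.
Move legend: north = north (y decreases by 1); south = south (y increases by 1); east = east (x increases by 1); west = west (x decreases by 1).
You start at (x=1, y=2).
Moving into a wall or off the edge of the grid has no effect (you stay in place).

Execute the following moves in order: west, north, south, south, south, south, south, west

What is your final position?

Answer: Final position: (x=0, y=2)

Derivation:
Start: (x=1, y=2)
  west (west): (x=1, y=2) -> (x=0, y=2)
  north (north): (x=0, y=2) -> (x=0, y=1)
  south (south): (x=0, y=1) -> (x=0, y=2)
  [×4]south (south): blocked, stay at (x=0, y=2)
  west (west): blocked, stay at (x=0, y=2)
Final: (x=0, y=2)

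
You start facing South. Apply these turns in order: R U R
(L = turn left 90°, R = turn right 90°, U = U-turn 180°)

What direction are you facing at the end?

Start: South
  R (right (90° clockwise)) -> West
  U (U-turn (180°)) -> East
  R (right (90° clockwise)) -> South
Final: South

Answer: Final heading: South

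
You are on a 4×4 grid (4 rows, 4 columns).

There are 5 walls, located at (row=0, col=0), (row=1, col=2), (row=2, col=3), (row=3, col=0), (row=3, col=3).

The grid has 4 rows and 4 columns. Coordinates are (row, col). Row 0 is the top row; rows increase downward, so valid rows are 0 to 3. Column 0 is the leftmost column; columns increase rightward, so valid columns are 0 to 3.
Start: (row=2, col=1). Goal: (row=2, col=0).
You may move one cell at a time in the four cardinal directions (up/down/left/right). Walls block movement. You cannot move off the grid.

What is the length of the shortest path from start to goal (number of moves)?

Answer: Shortest path length: 1

Derivation:
BFS from (row=2, col=1) until reaching (row=2, col=0):
  Distance 0: (row=2, col=1)
  Distance 1: (row=1, col=1), (row=2, col=0), (row=2, col=2), (row=3, col=1)  <- goal reached here
One shortest path (1 moves): (row=2, col=1) -> (row=2, col=0)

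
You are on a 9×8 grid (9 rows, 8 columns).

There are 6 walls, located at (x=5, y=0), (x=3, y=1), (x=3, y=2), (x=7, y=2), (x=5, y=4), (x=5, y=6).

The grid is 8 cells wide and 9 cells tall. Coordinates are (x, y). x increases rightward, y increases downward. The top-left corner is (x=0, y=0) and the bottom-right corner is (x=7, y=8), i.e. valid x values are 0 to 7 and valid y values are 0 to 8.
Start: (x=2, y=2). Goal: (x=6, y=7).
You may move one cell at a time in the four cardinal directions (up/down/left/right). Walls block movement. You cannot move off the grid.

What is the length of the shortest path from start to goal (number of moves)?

BFS from (x=2, y=2) until reaching (x=6, y=7):
  Distance 0: (x=2, y=2)
  Distance 1: (x=2, y=1), (x=1, y=2), (x=2, y=3)
  Distance 2: (x=2, y=0), (x=1, y=1), (x=0, y=2), (x=1, y=3), (x=3, y=3), (x=2, y=4)
  Distance 3: (x=1, y=0), (x=3, y=0), (x=0, y=1), (x=0, y=3), (x=4, y=3), (x=1, y=4), (x=3, y=4), (x=2, y=5)
  Distance 4: (x=0, y=0), (x=4, y=0), (x=4, y=2), (x=5, y=3), (x=0, y=4), (x=4, y=4), (x=1, y=5), (x=3, y=5), (x=2, y=6)
  Distance 5: (x=4, y=1), (x=5, y=2), (x=6, y=3), (x=0, y=5), (x=4, y=5), (x=1, y=6), (x=3, y=6), (x=2, y=7)
  Distance 6: (x=5, y=1), (x=6, y=2), (x=7, y=3), (x=6, y=4), (x=5, y=5), (x=0, y=6), (x=4, y=6), (x=1, y=7), (x=3, y=7), (x=2, y=8)
  Distance 7: (x=6, y=1), (x=7, y=4), (x=6, y=5), (x=0, y=7), (x=4, y=7), (x=1, y=8), (x=3, y=8)
  Distance 8: (x=6, y=0), (x=7, y=1), (x=7, y=5), (x=6, y=6), (x=5, y=7), (x=0, y=8), (x=4, y=8)
  Distance 9: (x=7, y=0), (x=7, y=6), (x=6, y=7), (x=5, y=8)  <- goal reached here
One shortest path (9 moves): (x=2, y=2) -> (x=2, y=3) -> (x=3, y=3) -> (x=4, y=3) -> (x=5, y=3) -> (x=6, y=3) -> (x=6, y=4) -> (x=6, y=5) -> (x=6, y=6) -> (x=6, y=7)

Answer: Shortest path length: 9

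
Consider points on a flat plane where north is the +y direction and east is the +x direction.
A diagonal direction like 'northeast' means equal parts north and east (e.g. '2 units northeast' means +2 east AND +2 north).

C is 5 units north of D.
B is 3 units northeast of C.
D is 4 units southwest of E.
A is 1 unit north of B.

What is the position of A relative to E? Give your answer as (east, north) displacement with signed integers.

Answer: A is at (east=-1, north=5) relative to E.

Derivation:
Place E at the origin (east=0, north=0).
  D is 4 units southwest of E: delta (east=-4, north=-4); D at (east=-4, north=-4).
  C is 5 units north of D: delta (east=+0, north=+5); C at (east=-4, north=1).
  B is 3 units northeast of C: delta (east=+3, north=+3); B at (east=-1, north=4).
  A is 1 unit north of B: delta (east=+0, north=+1); A at (east=-1, north=5).
Therefore A relative to E: (east=-1, north=5).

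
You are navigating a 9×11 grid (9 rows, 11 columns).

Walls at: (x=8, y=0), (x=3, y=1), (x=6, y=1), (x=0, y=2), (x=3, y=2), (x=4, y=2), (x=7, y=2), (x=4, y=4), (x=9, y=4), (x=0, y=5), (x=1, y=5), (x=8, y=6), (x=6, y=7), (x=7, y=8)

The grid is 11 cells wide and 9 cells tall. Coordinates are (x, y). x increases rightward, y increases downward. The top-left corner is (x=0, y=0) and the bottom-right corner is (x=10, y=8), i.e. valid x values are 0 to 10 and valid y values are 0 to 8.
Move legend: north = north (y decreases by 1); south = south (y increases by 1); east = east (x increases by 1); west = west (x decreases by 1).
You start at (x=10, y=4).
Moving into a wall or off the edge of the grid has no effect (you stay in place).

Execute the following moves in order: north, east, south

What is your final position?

Answer: Final position: (x=10, y=4)

Derivation:
Start: (x=10, y=4)
  north (north): (x=10, y=4) -> (x=10, y=3)
  east (east): blocked, stay at (x=10, y=3)
  south (south): (x=10, y=3) -> (x=10, y=4)
Final: (x=10, y=4)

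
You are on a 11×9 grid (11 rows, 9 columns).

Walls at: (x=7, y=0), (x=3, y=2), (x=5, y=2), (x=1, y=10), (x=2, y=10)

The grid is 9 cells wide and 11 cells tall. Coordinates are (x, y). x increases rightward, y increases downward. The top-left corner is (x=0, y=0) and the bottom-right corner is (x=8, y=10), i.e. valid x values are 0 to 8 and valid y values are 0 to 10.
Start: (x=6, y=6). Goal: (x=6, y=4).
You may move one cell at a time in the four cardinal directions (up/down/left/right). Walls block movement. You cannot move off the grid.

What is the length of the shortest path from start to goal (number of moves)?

Answer: Shortest path length: 2

Derivation:
BFS from (x=6, y=6) until reaching (x=6, y=4):
  Distance 0: (x=6, y=6)
  Distance 1: (x=6, y=5), (x=5, y=6), (x=7, y=6), (x=6, y=7)
  Distance 2: (x=6, y=4), (x=5, y=5), (x=7, y=5), (x=4, y=6), (x=8, y=6), (x=5, y=7), (x=7, y=7), (x=6, y=8)  <- goal reached here
One shortest path (2 moves): (x=6, y=6) -> (x=6, y=5) -> (x=6, y=4)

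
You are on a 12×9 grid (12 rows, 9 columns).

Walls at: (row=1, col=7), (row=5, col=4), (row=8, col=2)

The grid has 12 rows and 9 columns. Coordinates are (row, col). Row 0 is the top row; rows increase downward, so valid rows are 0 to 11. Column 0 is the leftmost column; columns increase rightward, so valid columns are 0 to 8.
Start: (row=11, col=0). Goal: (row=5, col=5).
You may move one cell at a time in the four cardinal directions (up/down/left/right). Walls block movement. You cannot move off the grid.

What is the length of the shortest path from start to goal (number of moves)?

Answer: Shortest path length: 11

Derivation:
BFS from (row=11, col=0) until reaching (row=5, col=5):
  Distance 0: (row=11, col=0)
  Distance 1: (row=10, col=0), (row=11, col=1)
  Distance 2: (row=9, col=0), (row=10, col=1), (row=11, col=2)
  Distance 3: (row=8, col=0), (row=9, col=1), (row=10, col=2), (row=11, col=3)
  Distance 4: (row=7, col=0), (row=8, col=1), (row=9, col=2), (row=10, col=3), (row=11, col=4)
  Distance 5: (row=6, col=0), (row=7, col=1), (row=9, col=3), (row=10, col=4), (row=11, col=5)
  Distance 6: (row=5, col=0), (row=6, col=1), (row=7, col=2), (row=8, col=3), (row=9, col=4), (row=10, col=5), (row=11, col=6)
  Distance 7: (row=4, col=0), (row=5, col=1), (row=6, col=2), (row=7, col=3), (row=8, col=4), (row=9, col=5), (row=10, col=6), (row=11, col=7)
  Distance 8: (row=3, col=0), (row=4, col=1), (row=5, col=2), (row=6, col=3), (row=7, col=4), (row=8, col=5), (row=9, col=6), (row=10, col=7), (row=11, col=8)
  Distance 9: (row=2, col=0), (row=3, col=1), (row=4, col=2), (row=5, col=3), (row=6, col=4), (row=7, col=5), (row=8, col=6), (row=9, col=7), (row=10, col=8)
  Distance 10: (row=1, col=0), (row=2, col=1), (row=3, col=2), (row=4, col=3), (row=6, col=5), (row=7, col=6), (row=8, col=7), (row=9, col=8)
  Distance 11: (row=0, col=0), (row=1, col=1), (row=2, col=2), (row=3, col=3), (row=4, col=4), (row=5, col=5), (row=6, col=6), (row=7, col=7), (row=8, col=8)  <- goal reached here
One shortest path (11 moves): (row=11, col=0) -> (row=11, col=1) -> (row=11, col=2) -> (row=11, col=3) -> (row=11, col=4) -> (row=11, col=5) -> (row=10, col=5) -> (row=9, col=5) -> (row=8, col=5) -> (row=7, col=5) -> (row=6, col=5) -> (row=5, col=5)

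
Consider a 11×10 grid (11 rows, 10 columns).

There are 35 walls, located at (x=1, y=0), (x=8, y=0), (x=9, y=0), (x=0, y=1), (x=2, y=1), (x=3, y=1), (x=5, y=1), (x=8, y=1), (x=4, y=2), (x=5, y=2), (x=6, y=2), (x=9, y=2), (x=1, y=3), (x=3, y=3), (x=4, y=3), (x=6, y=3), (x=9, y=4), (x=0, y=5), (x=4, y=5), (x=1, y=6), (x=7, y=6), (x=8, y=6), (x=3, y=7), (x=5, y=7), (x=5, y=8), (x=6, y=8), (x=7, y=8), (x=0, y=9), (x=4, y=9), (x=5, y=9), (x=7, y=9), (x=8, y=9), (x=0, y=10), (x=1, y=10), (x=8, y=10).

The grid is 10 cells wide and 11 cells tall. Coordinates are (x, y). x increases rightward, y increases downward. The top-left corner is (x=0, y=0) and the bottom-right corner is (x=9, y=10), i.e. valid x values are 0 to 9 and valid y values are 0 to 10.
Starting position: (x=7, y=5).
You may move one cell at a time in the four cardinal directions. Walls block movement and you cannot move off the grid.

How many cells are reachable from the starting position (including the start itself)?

BFS flood-fill from (x=7, y=5):
  Distance 0: (x=7, y=5)
  Distance 1: (x=7, y=4), (x=6, y=5), (x=8, y=5)
  Distance 2: (x=7, y=3), (x=6, y=4), (x=8, y=4), (x=5, y=5), (x=9, y=5), (x=6, y=6)
  Distance 3: (x=7, y=2), (x=8, y=3), (x=5, y=4), (x=5, y=6), (x=9, y=6), (x=6, y=7)
  Distance 4: (x=7, y=1), (x=8, y=2), (x=5, y=3), (x=9, y=3), (x=4, y=4), (x=4, y=6), (x=7, y=7), (x=9, y=7)
  Distance 5: (x=7, y=0), (x=6, y=1), (x=3, y=4), (x=3, y=6), (x=4, y=7), (x=8, y=7), (x=9, y=8)
  Distance 6: (x=6, y=0), (x=2, y=4), (x=3, y=5), (x=2, y=6), (x=4, y=8), (x=8, y=8), (x=9, y=9)
  Distance 7: (x=5, y=0), (x=2, y=3), (x=1, y=4), (x=2, y=5), (x=2, y=7), (x=3, y=8), (x=9, y=10)
  Distance 8: (x=4, y=0), (x=2, y=2), (x=0, y=4), (x=1, y=5), (x=1, y=7), (x=2, y=8), (x=3, y=9)
  Distance 9: (x=3, y=0), (x=4, y=1), (x=1, y=2), (x=3, y=2), (x=0, y=3), (x=0, y=7), (x=1, y=8), (x=2, y=9), (x=3, y=10)
  Distance 10: (x=2, y=0), (x=1, y=1), (x=0, y=2), (x=0, y=6), (x=0, y=8), (x=1, y=9), (x=2, y=10), (x=4, y=10)
  Distance 11: (x=5, y=10)
  Distance 12: (x=6, y=10)
  Distance 13: (x=6, y=9), (x=7, y=10)
Total reachable: 73 (grid has 75 open cells total)

Answer: Reachable cells: 73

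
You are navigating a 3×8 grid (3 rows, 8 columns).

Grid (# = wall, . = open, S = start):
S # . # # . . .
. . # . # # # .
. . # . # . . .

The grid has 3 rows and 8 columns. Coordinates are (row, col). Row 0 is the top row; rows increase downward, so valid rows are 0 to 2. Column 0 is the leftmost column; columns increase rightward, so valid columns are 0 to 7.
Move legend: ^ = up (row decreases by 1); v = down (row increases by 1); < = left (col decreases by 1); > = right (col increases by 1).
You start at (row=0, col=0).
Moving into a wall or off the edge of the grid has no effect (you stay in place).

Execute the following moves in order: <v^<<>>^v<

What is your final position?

Start: (row=0, col=0)
  < (left): blocked, stay at (row=0, col=0)
  v (down): (row=0, col=0) -> (row=1, col=0)
  ^ (up): (row=1, col=0) -> (row=0, col=0)
  < (left): blocked, stay at (row=0, col=0)
  < (left): blocked, stay at (row=0, col=0)
  > (right): blocked, stay at (row=0, col=0)
  > (right): blocked, stay at (row=0, col=0)
  ^ (up): blocked, stay at (row=0, col=0)
  v (down): (row=0, col=0) -> (row=1, col=0)
  < (left): blocked, stay at (row=1, col=0)
Final: (row=1, col=0)

Answer: Final position: (row=1, col=0)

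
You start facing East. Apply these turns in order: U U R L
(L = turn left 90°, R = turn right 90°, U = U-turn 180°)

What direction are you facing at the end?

Answer: Final heading: East

Derivation:
Start: East
  U (U-turn (180°)) -> West
  U (U-turn (180°)) -> East
  R (right (90° clockwise)) -> South
  L (left (90° counter-clockwise)) -> East
Final: East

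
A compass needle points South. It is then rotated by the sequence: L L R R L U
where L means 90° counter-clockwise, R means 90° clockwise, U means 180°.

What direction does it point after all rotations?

Answer: Final heading: West

Derivation:
Start: South
  L (left (90° counter-clockwise)) -> East
  L (left (90° counter-clockwise)) -> North
  R (right (90° clockwise)) -> East
  R (right (90° clockwise)) -> South
  L (left (90° counter-clockwise)) -> East
  U (U-turn (180°)) -> West
Final: West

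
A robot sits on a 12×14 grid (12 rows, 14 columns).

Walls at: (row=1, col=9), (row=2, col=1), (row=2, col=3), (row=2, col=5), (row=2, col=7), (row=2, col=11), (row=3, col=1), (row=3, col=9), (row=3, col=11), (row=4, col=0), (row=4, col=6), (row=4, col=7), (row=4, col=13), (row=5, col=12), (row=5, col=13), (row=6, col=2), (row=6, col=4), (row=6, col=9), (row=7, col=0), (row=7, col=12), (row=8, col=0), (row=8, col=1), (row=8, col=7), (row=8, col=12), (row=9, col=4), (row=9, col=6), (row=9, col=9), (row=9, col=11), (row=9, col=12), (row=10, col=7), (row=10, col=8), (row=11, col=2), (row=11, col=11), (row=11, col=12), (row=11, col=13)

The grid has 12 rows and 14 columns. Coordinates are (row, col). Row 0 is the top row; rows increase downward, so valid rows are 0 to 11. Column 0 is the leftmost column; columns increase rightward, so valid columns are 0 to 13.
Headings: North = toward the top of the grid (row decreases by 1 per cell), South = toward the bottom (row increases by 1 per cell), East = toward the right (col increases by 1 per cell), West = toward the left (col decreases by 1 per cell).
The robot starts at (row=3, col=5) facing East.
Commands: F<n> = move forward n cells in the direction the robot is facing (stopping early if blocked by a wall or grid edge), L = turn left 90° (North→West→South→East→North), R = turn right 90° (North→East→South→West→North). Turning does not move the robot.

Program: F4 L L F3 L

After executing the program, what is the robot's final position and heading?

Answer: Final position: (row=3, col=5), facing South

Derivation:
Start: (row=3, col=5), facing East
  F4: move forward 3/4 (blocked), now at (row=3, col=8)
  L: turn left, now facing North
  L: turn left, now facing West
  F3: move forward 3, now at (row=3, col=5)
  L: turn left, now facing South
Final: (row=3, col=5), facing South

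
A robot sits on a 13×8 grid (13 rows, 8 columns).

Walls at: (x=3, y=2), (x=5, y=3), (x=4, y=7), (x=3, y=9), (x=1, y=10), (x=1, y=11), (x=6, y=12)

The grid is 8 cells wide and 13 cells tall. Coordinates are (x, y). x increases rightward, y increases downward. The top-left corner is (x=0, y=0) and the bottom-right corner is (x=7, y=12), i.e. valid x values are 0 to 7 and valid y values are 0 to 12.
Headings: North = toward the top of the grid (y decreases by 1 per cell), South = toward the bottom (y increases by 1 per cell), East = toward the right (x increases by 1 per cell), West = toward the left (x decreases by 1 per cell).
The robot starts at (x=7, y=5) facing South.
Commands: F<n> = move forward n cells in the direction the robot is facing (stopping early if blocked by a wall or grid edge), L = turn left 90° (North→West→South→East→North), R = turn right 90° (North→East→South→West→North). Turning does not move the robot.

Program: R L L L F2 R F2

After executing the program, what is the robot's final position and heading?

Start: (x=7, y=5), facing South
  R: turn right, now facing West
  L: turn left, now facing South
  L: turn left, now facing East
  L: turn left, now facing North
  F2: move forward 2, now at (x=7, y=3)
  R: turn right, now facing East
  F2: move forward 0/2 (blocked), now at (x=7, y=3)
Final: (x=7, y=3), facing East

Answer: Final position: (x=7, y=3), facing East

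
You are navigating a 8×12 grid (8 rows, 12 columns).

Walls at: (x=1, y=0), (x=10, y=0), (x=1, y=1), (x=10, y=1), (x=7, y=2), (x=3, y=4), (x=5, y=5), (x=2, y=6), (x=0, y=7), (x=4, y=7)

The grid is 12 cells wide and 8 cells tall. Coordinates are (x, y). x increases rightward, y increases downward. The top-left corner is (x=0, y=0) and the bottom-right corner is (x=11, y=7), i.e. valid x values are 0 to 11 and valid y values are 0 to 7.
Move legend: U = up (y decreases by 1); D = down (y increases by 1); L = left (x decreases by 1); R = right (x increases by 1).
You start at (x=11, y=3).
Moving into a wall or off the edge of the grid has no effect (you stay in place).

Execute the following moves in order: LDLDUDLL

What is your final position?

Start: (x=11, y=3)
  L (left): (x=11, y=3) -> (x=10, y=3)
  D (down): (x=10, y=3) -> (x=10, y=4)
  L (left): (x=10, y=4) -> (x=9, y=4)
  D (down): (x=9, y=4) -> (x=9, y=5)
  U (up): (x=9, y=5) -> (x=9, y=4)
  D (down): (x=9, y=4) -> (x=9, y=5)
  L (left): (x=9, y=5) -> (x=8, y=5)
  L (left): (x=8, y=5) -> (x=7, y=5)
Final: (x=7, y=5)

Answer: Final position: (x=7, y=5)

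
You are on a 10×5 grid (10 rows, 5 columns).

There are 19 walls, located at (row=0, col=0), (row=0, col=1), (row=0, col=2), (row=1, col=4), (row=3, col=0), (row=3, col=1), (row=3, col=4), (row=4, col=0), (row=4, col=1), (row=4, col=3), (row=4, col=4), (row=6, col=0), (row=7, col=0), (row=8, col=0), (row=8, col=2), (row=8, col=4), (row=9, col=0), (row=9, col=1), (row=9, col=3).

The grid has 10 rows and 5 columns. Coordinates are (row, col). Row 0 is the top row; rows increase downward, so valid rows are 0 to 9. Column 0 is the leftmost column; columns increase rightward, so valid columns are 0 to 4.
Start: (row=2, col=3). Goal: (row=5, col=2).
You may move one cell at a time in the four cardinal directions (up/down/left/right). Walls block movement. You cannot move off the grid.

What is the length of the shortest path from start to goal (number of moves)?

Answer: Shortest path length: 4

Derivation:
BFS from (row=2, col=3) until reaching (row=5, col=2):
  Distance 0: (row=2, col=3)
  Distance 1: (row=1, col=3), (row=2, col=2), (row=2, col=4), (row=3, col=3)
  Distance 2: (row=0, col=3), (row=1, col=2), (row=2, col=1), (row=3, col=2)
  Distance 3: (row=0, col=4), (row=1, col=1), (row=2, col=0), (row=4, col=2)
  Distance 4: (row=1, col=0), (row=5, col=2)  <- goal reached here
One shortest path (4 moves): (row=2, col=3) -> (row=2, col=2) -> (row=3, col=2) -> (row=4, col=2) -> (row=5, col=2)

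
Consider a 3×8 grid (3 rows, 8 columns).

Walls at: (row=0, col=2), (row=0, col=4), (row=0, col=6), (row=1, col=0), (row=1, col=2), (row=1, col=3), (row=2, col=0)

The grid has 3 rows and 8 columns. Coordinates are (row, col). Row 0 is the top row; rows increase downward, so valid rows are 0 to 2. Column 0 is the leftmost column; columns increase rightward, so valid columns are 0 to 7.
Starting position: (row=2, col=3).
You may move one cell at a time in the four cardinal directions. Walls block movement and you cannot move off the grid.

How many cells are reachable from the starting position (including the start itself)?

BFS flood-fill from (row=2, col=3):
  Distance 0: (row=2, col=3)
  Distance 1: (row=2, col=2), (row=2, col=4)
  Distance 2: (row=1, col=4), (row=2, col=1), (row=2, col=5)
  Distance 3: (row=1, col=1), (row=1, col=5), (row=2, col=6)
  Distance 4: (row=0, col=1), (row=0, col=5), (row=1, col=6), (row=2, col=7)
  Distance 5: (row=0, col=0), (row=1, col=7)
  Distance 6: (row=0, col=7)
Total reachable: 16 (grid has 17 open cells total)

Answer: Reachable cells: 16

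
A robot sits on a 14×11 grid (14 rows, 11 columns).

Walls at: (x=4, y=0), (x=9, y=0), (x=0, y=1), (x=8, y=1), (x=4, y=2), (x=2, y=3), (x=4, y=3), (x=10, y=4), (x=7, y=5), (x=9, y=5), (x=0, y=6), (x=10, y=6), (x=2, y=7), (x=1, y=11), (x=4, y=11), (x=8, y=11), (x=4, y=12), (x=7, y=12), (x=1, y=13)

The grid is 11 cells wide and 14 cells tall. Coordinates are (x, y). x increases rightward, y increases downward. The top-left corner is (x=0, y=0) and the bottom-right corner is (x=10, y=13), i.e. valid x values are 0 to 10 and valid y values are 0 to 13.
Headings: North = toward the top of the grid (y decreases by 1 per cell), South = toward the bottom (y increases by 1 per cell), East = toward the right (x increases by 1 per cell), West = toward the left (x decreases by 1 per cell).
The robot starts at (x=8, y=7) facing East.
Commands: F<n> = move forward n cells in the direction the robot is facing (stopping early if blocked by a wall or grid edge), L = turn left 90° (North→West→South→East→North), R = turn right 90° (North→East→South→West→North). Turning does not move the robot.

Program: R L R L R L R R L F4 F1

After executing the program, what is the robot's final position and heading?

Answer: Final position: (x=8, y=10), facing South

Derivation:
Start: (x=8, y=7), facing East
  R: turn right, now facing South
  L: turn left, now facing East
  R: turn right, now facing South
  L: turn left, now facing East
  R: turn right, now facing South
  L: turn left, now facing East
  R: turn right, now facing South
  R: turn right, now facing West
  L: turn left, now facing South
  F4: move forward 3/4 (blocked), now at (x=8, y=10)
  F1: move forward 0/1 (blocked), now at (x=8, y=10)
Final: (x=8, y=10), facing South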